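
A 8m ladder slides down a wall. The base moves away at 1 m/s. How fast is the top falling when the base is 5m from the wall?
5√39/39 ≈ 0.8006 m/s

x² + y² = 8²
2x·dx/dt + 2y·dy/dt = 0
dy/dt = -x/y · dx/dt = -5/√39 · 1 = -5√39/39 m/s
The top is descending at 5√39/39 ≈ 0.8006 m/s.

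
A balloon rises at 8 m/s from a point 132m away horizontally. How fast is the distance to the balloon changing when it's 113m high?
904√30193/30193 ≈ 5.203 m/s

z² = 132² + y²
z = √(132² + 113²) = √30193
dz/dt = y/z · dy/dt = 113/√30193 · 8 = 904√30193/30193 ≈ 5.203 m/s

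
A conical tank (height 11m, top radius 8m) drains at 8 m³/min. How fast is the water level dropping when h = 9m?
121/(648π) ≈ 0.05944 m/min

r/h = 8/11, so r = (8/11)h
V = (1/3)πr²h = (1/3)π((8/11)h)²h = (64/363)πh³
dV/dh = (64/121)πh²
dh/dt = (dV/dt)/(dV/dh) = -8/((64/121)π·9²) = -121/(648π) m/min
The level is dropping at 121/(648π) ≈ 0.05944 m/min.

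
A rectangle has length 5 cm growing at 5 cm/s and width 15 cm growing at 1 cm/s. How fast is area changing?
80 cm²/s

A = lw
dA/dt = w·dl/dt + l·dw/dt = 15·5 + 5·1 = 80 cm²/s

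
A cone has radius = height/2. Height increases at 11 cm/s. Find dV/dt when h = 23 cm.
5819π/4 cm³/s

V = (1/3)π(h/2)²h = πh³/12
dV/dt = πh²/4 · 11
At h = 23: dV/dt = 5819π/4 cm³/s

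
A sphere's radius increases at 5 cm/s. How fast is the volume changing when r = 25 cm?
12500π cm³/s

V = (4/3)πr³
dV/dt = dV/dr · dr/dt = 4πr² · 5
At r = 25: dV/dt = 12500π cm³/s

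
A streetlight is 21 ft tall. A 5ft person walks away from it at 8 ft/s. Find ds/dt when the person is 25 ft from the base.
5/2 ft/s

By similar triangles: 21/(x+s) = 5/s
Solving: s = 5x/16
ds/dt = 5/16 · dx/dt = 5/16 · 8 = 5/2 ft/s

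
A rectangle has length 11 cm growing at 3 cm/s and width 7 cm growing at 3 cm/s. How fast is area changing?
54 cm²/s

A = lw
dA/dt = w·dl/dt + l·dw/dt = 7·3 + 11·3 = 54 cm²/s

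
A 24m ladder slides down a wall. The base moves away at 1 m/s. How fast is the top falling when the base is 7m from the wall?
7√527/527 ≈ 0.3049 m/s

x² + y² = 24²
2x·dx/dt + 2y·dy/dt = 0
dy/dt = -x/y · dx/dt = -7/√527 · 1 = -7√527/527 m/s
The top is descending at 7√527/527 ≈ 0.3049 m/s.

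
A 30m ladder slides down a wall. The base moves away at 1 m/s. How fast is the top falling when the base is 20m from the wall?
2√5/5 ≈ 0.8944 m/s

x² + y² = 30²
2x·dx/dt + 2y·dy/dt = 0
dy/dt = -x/y · dx/dt = -20/(10√5) · 1 = -2√5/5 m/s
The top is descending at 2√5/5 ≈ 0.8944 m/s.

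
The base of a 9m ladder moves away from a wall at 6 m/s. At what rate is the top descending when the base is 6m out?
12√5/5 ≈ 5.367 m/s

x² + y² = 9²
2x·dx/dt + 2y·dy/dt = 0
dy/dt = -x/y · dx/dt = -6/(3√5) · 6 = -12√5/5 m/s
The top is descending at 12√5/5 ≈ 5.367 m/s.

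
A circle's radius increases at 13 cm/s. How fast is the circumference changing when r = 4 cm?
26π cm/s

C = 2πr
dC/dt = 2π · dr/dt = 2π · 13 = 26π cm/s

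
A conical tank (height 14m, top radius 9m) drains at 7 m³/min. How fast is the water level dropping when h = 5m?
1372/(2025π) ≈ 0.2157 m/min

r/h = 9/14, so r = (9/14)h
V = (1/3)πr²h = (1/3)π((9/14)h)²h = (27/196)πh³
dV/dh = (81/196)πh²
dh/dt = (dV/dt)/(dV/dh) = -7/((81/196)π·5²) = -1372/(2025π) m/min
The level is dropping at 1372/(2025π) ≈ 0.2157 m/min.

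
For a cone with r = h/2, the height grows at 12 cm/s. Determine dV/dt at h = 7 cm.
147π cm³/s

V = (1/3)π(h/2)²h = πh³/12
dV/dt = πh²/4 · 12
At h = 7: dV/dt = 147π cm³/s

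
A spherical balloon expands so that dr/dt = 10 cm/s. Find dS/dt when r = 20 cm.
1600π cm²/s

S = 4πr²
dS/dt = dS/dr · dr/dt = 8πr · 10
At r = 20: dS/dt = 1600π cm²/s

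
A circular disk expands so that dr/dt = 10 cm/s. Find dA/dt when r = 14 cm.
280π cm²/s

A = πr²
dA/dt = 2πr · dr/dt = 2π(14)(10) = 280π cm²/s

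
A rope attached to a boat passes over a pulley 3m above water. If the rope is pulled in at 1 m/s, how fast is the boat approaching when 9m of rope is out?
3√2/4 ≈ 1.061 m/s

rope² = x² + 3²
x = √(9² - 3²) = 6√2
dx/dt = (rope/x) · d(rope)/dt = (9/(6√2)) · (-1) = -3√2/4 m/s
The boat approaches at 3√2/4 ≈ 1.061 m/s.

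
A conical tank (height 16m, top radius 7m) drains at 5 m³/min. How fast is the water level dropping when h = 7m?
1280/(2401π) ≈ 0.1697 m/min

r/h = 7/16, so r = (7/16)h
V = (1/3)πr²h = (1/3)π((7/16)h)²h = (49/768)πh³
dV/dh = (49/256)πh²
dh/dt = (dV/dt)/(dV/dh) = -5/((49/256)π·7²) = -1280/(2401π) m/min
The level is dropping at 1280/(2401π) ≈ 0.1697 m/min.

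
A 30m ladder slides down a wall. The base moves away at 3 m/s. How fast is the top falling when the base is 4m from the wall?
6√221/221 ≈ 0.4036 m/s

x² + y² = 30²
2x·dx/dt + 2y·dy/dt = 0
dy/dt = -x/y · dx/dt = -4/(2√221) · 3 = -6√221/221 m/s
The top is descending at 6√221/221 ≈ 0.4036 m/s.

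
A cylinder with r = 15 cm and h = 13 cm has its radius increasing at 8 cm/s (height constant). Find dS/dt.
688π cm²/s

S = 2πrh + 2πr² (lateral + bases)
dS/dt = (2πh + 4πr)·dr/dt = (2π·13 + 4π·15)·8
= 688π cm²/s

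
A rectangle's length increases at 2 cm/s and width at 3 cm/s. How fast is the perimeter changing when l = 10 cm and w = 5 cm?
10 cm/s

P = 2(l + w)
dP/dt = 2(dl/dt + dw/dt) = 2(2 + 3) = 10 cm/s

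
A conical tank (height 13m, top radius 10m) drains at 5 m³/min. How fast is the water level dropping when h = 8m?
169/(1280π) ≈ 0.04203 m/min

r/h = 10/13, so r = (10/13)h
V = (1/3)πr²h = (1/3)π((10/13)h)²h = (100/507)πh³
dV/dh = (100/169)πh²
dh/dt = (dV/dt)/(dV/dh) = -5/((100/169)π·8²) = -169/(1280π) m/min
The level is dropping at 169/(1280π) ≈ 0.04203 m/min.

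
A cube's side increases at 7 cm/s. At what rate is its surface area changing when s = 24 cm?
2016 cm²/s

A = 6s²
dA/dt = 12s · ds/dt = 12·24·7 = 2016 cm²/s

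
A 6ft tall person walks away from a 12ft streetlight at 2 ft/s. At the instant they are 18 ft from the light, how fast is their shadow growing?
2 ft/s

By similar triangles: 12/(x+s) = 6/s
Solving: s = 6x/6
ds/dt = 6/6 · dx/dt = 1 · 2 = 2 ft/s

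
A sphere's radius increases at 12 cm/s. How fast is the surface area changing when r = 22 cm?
2112π cm²/s

S = 4πr²
dS/dt = dS/dr · dr/dt = 8πr · 12
At r = 22: dS/dt = 2112π cm²/s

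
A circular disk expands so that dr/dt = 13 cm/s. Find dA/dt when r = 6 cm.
156π cm²/s

A = πr²
dA/dt = 2πr · dr/dt = 2π(6)(13) = 156π cm²/s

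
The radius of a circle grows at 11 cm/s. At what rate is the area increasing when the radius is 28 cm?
616π cm²/s

A = πr²
dA/dt = 2πr · dr/dt = 2π(28)(11) = 616π cm²/s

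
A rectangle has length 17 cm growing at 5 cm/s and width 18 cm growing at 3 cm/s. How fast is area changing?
141 cm²/s

A = lw
dA/dt = w·dl/dt + l·dw/dt = 18·5 + 17·3 = 141 cm²/s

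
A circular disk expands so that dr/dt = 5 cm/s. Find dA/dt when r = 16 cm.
160π cm²/s

A = πr²
dA/dt = 2πr · dr/dt = 2π(16)(5) = 160π cm²/s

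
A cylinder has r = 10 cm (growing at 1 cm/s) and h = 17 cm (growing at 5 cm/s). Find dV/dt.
840π cm³/s

V = πr²h
dV/dt = 2πrh·dr/dt + πr²·dh/dt
= 2π(10)(17)(1) + π(10)²(5)
= 840π cm³/s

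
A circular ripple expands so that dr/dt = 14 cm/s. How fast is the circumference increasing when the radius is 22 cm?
28π cm/s

C = 2πr
dC/dt = 2π · dr/dt = 2π · 14 = 28π cm/s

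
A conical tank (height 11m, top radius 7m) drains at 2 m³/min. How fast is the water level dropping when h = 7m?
242/(2401π) ≈ 0.03208 m/min

r/h = 7/11, so r = (7/11)h
V = (1/3)πr²h = (1/3)π((7/11)h)²h = (49/363)πh³
dV/dh = (49/121)πh²
dh/dt = (dV/dt)/(dV/dh) = -2/((49/121)π·7²) = -242/(2401π) m/min
The level is dropping at 242/(2401π) ≈ 0.03208 m/min.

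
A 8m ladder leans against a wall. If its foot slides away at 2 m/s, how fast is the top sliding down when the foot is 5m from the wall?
10√39/39 ≈ 1.601 m/s

x² + y² = 8²
2x·dx/dt + 2y·dy/dt = 0
dy/dt = -x/y · dx/dt = -5/√39 · 2 = -10√39/39 m/s
The top is descending at 10√39/39 ≈ 1.601 m/s.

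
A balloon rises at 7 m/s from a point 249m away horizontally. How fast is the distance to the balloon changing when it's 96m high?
224√7913/7913 ≈ 2.518 m/s

z² = 249² + y²
z = √(249² + 96²) = 3√7913
dz/dt = y/z · dy/dt = 96/(3√7913) · 7 = 224√7913/7913 ≈ 2.518 m/s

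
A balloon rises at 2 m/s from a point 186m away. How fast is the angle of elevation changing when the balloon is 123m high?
0.007481 rad/s

tan(θ) = y/186
sec²(θ) · dθ/dt = (1/186) · dy/dt
dθ/dt = cos²(θ)/186 · 2 = 186/(186² + 123²) · 2
dθ/dt = 0.007481 rad/s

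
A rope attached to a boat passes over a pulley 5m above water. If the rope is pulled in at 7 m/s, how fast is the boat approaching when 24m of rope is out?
168√551/551 ≈ 7.157 m/s

rope² = x² + 5²
x = √(24² - 5²) = √551
dx/dt = (rope/x) · d(rope)/dt = (24/√551) · (-7) = -168√551/551 m/s
The boat approaches at 168√551/551 ≈ 7.157 m/s.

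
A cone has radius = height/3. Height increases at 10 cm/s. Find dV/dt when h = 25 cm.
6250π/9 cm³/s

V = (1/3)π(h/3)²h = πh³/27
dV/dt = πh²/9 · 10
At h = 25: dV/dt = 6250π/9 cm³/s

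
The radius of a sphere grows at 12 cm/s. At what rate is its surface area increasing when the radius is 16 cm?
1536π cm²/s

S = 4πr²
dS/dt = dS/dr · dr/dt = 8πr · 12
At r = 16: dS/dt = 1536π cm²/s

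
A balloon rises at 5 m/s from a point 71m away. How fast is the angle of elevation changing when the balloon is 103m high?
0.022684 rad/s

tan(θ) = y/71
sec²(θ) · dθ/dt = (1/71) · dy/dt
dθ/dt = cos²(θ)/71 · 5 = 71/(71² + 103²) · 5
dθ/dt = 0.022684 rad/s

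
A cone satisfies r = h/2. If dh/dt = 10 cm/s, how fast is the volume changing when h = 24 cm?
1440π cm³/s

V = (1/3)π(h/2)²h = πh³/12
dV/dt = πh²/4 · 10
At h = 24: dV/dt = 1440π cm³/s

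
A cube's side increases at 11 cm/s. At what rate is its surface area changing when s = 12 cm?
1584 cm²/s

A = 6s²
dA/dt = 12s · ds/dt = 12·12·11 = 1584 cm²/s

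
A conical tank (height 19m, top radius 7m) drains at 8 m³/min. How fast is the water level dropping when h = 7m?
2888/(2401π) ≈ 0.3829 m/min

r/h = 7/19, so r = (7/19)h
V = (1/3)πr²h = (1/3)π((7/19)h)²h = (49/1083)πh³
dV/dh = (49/361)πh²
dh/dt = (dV/dt)/(dV/dh) = -8/((49/361)π·7²) = -2888/(2401π) m/min
The level is dropping at 2888/(2401π) ≈ 0.3829 m/min.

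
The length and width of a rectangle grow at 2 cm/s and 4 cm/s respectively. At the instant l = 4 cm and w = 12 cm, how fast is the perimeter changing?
12 cm/s

P = 2(l + w)
dP/dt = 2(dl/dt + dw/dt) = 2(2 + 4) = 12 cm/s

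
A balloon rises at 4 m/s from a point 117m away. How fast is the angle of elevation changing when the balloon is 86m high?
0.022196 rad/s

tan(θ) = y/117
sec²(θ) · dθ/dt = (1/117) · dy/dt
dθ/dt = cos²(θ)/117 · 4 = 117/(117² + 86²) · 4
dθ/dt = 0.022196 rad/s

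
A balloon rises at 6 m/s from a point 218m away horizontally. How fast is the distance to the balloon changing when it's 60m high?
180√12781/12781 ≈ 1.592 m/s

z² = 218² + y²
z = √(218² + 60²) = 2√12781
dz/dt = y/z · dy/dt = 60/(2√12781) · 6 = 180√12781/12781 ≈ 1.592 m/s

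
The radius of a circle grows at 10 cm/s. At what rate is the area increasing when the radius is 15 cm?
300π cm²/s

A = πr²
dA/dt = 2πr · dr/dt = 2π(15)(10) = 300π cm²/s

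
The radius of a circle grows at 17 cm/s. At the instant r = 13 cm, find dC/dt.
34π cm/s

C = 2πr
dC/dt = 2π · dr/dt = 2π · 17 = 34π cm/s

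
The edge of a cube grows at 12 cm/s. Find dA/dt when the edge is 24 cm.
3456 cm²/s

A = 6s²
dA/dt = 12s · ds/dt = 12·24·12 = 3456 cm²/s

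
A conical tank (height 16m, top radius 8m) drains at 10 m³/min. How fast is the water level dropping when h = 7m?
40/(49π) ≈ 0.2598 m/min

r/h = 8/16, so r = (1/2)h
V = (1/3)πr²h = (1/3)π((1/2)h)²h = (1/12)πh³
dV/dh = (1/4)πh²
dh/dt = (dV/dt)/(dV/dh) = -10/((1/4)π·7²) = -40/(49π) m/min
The level is dropping at 40/(49π) ≈ 0.2598 m/min.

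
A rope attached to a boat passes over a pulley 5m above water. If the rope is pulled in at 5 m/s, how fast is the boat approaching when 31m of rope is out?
155√26/156 ≈ 5.066 m/s

rope² = x² + 5²
x = √(31² - 5²) = 6√26
dx/dt = (rope/x) · d(rope)/dt = (31/(6√26)) · (-5) = -155√26/156 m/s
The boat approaches at 155√26/156 ≈ 5.066 m/s.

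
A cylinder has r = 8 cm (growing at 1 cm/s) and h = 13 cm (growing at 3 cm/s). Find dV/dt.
400π cm³/s

V = πr²h
dV/dt = 2πrh·dr/dt + πr²·dh/dt
= 2π(8)(13)(1) + π(8)²(3)
= 400π cm³/s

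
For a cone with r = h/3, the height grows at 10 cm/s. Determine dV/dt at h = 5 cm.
250π/9 cm³/s

V = (1/3)π(h/3)²h = πh³/27
dV/dt = πh²/9 · 10
At h = 5: dV/dt = 250π/9 cm³/s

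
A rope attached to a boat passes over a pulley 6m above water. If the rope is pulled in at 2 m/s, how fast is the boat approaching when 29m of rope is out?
58√805/805 ≈ 2.044 m/s

rope² = x² + 6²
x = √(29² - 6²) = √805
dx/dt = (rope/x) · d(rope)/dt = (29/√805) · (-2) = -58√805/805 m/s
The boat approaches at 58√805/805 ≈ 2.044 m/s.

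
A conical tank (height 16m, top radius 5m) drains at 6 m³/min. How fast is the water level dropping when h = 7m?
1536/(1225π) ≈ 0.3991 m/min

r/h = 5/16, so r = (5/16)h
V = (1/3)πr²h = (1/3)π((5/16)h)²h = (25/768)πh³
dV/dh = (25/256)πh²
dh/dt = (dV/dt)/(dV/dh) = -6/((25/256)π·7²) = -1536/(1225π) m/min
The level is dropping at 1536/(1225π) ≈ 0.3991 m/min.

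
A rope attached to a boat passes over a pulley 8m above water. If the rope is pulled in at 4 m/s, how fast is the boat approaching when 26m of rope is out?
52√17/51 ≈ 4.204 m/s

rope² = x² + 8²
x = √(26² - 8²) = 6√17
dx/dt = (rope/x) · d(rope)/dt = (26/(6√17)) · (-4) = -52√17/51 m/s
The boat approaches at 52√17/51 ≈ 4.204 m/s.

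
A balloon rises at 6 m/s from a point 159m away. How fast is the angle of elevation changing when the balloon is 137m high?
0.021657 rad/s

tan(θ) = y/159
sec²(θ) · dθ/dt = (1/159) · dy/dt
dθ/dt = cos²(θ)/159 · 6 = 159/(159² + 137²) · 6
dθ/dt = 0.021657 rad/s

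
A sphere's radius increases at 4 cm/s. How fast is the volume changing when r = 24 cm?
9216π cm³/s

V = (4/3)πr³
dV/dt = dV/dr · dr/dt = 4πr² · 4
At r = 24: dV/dt = 9216π cm³/s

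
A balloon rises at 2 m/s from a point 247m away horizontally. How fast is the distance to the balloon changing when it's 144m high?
288√81745/81745 ≈ 1.007 m/s

z² = 247² + y²
z = √(247² + 144²) = √81745
dz/dt = y/z · dy/dt = 144/√81745 · 2 = 288√81745/81745 ≈ 1.007 m/s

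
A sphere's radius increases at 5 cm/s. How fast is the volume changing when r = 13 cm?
3380π cm³/s

V = (4/3)πr³
dV/dt = dV/dr · dr/dt = 4πr² · 5
At r = 13: dV/dt = 3380π cm³/s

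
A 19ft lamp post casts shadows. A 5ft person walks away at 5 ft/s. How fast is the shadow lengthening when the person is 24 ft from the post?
25/14 ft/s

By similar triangles: 19/(x+s) = 5/s
Solving: s = 5x/14
ds/dt = 5/14 · dx/dt = 5/14 · 5 = 25/14 ft/s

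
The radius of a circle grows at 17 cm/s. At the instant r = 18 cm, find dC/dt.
34π cm/s

C = 2πr
dC/dt = 2π · dr/dt = 2π · 17 = 34π cm/s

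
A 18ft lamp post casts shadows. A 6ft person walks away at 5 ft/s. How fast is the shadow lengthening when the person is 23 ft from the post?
5/2 ft/s

By similar triangles: 18/(x+s) = 6/s
Solving: s = 6x/12
ds/dt = 6/12 · dx/dt = 1/2 · 5 = 5/2 ft/s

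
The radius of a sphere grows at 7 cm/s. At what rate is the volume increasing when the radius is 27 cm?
20412π cm³/s

V = (4/3)πr³
dV/dt = dV/dr · dr/dt = 4πr² · 7
At r = 27: dV/dt = 20412π cm³/s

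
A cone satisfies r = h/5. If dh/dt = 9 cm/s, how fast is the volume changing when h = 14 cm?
1764π/25 cm³/s

V = (1/3)π(h/5)²h = πh³/75
dV/dt = πh²/25 · 9
At h = 14: dV/dt = 1764π/25 cm³/s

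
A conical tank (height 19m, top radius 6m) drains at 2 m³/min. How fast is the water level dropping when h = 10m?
361/(1800π) ≈ 0.06384 m/min

r/h = 6/19, so r = (6/19)h
V = (1/3)πr²h = (1/3)π((6/19)h)²h = (12/361)πh³
dV/dh = (36/361)πh²
dh/dt = (dV/dt)/(dV/dh) = -2/((36/361)π·10²) = -361/(1800π) m/min
The level is dropping at 361/(1800π) ≈ 0.06384 m/min.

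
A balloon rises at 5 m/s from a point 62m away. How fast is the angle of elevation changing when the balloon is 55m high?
0.04513 rad/s

tan(θ) = y/62
sec²(θ) · dθ/dt = (1/62) · dy/dt
dθ/dt = cos²(θ)/62 · 5 = 62/(62² + 55²) · 5
dθ/dt = 0.04513 rad/s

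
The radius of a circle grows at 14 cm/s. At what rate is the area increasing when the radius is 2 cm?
56π cm²/s

A = πr²
dA/dt = 2πr · dr/dt = 2π(2)(14) = 56π cm²/s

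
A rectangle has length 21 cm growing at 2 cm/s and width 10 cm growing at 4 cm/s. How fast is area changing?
104 cm²/s

A = lw
dA/dt = w·dl/dt + l·dw/dt = 10·2 + 21·4 = 104 cm²/s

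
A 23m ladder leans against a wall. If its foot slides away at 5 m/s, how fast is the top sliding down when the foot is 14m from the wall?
70√37/111 ≈ 3.836 m/s

x² + y² = 23²
2x·dx/dt + 2y·dy/dt = 0
dy/dt = -x/y · dx/dt = -14/(3√37) · 5 = -70√37/111 m/s
The top is descending at 70√37/111 ≈ 3.836 m/s.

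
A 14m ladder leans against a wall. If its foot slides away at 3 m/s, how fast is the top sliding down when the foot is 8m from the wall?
4√33/11 ≈ 2.089 m/s

x² + y² = 14²
2x·dx/dt + 2y·dy/dt = 0
dy/dt = -x/y · dx/dt = -8/(2√33) · 3 = -4√33/11 m/s
The top is descending at 4√33/11 ≈ 2.089 m/s.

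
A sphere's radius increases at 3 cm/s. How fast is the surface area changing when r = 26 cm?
624π cm²/s

S = 4πr²
dS/dt = dS/dr · dr/dt = 8πr · 3
At r = 26: dS/dt = 624π cm²/s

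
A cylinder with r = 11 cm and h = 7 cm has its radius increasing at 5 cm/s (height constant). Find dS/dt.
290π cm²/s

S = 2πrh + 2πr² (lateral + bases)
dS/dt = (2πh + 4πr)·dr/dt = (2π·7 + 4π·11)·5
= 290π cm²/s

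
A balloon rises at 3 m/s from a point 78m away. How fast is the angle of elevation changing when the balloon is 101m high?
0.014369 rad/s

tan(θ) = y/78
sec²(θ) · dθ/dt = (1/78) · dy/dt
dθ/dt = cos²(θ)/78 · 3 = 78/(78² + 101²) · 3
dθ/dt = 0.014369 rad/s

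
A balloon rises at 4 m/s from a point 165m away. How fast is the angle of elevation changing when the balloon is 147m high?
0.013515 rad/s

tan(θ) = y/165
sec²(θ) · dθ/dt = (1/165) · dy/dt
dθ/dt = cos²(θ)/165 · 4 = 165/(165² + 147²) · 4
dθ/dt = 0.013515 rad/s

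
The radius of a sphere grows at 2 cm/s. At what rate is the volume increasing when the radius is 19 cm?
2888π cm³/s

V = (4/3)πr³
dV/dt = dV/dr · dr/dt = 4πr² · 2
At r = 19: dV/dt = 2888π cm³/s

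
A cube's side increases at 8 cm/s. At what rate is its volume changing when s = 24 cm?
13824 cm³/s

V = s³
dV/dt = 3s² · ds/dt = 3·24²·8 = 13824 cm³/s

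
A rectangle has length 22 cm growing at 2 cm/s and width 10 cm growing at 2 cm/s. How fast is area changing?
64 cm²/s

A = lw
dA/dt = w·dl/dt + l·dw/dt = 10·2 + 22·2 = 64 cm²/s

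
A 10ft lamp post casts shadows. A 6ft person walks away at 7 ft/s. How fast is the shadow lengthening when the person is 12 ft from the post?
21/2 ft/s

By similar triangles: 10/(x+s) = 6/s
Solving: s = 6x/4
ds/dt = 6/4 · dx/dt = 3/2 · 7 = 21/2 ft/s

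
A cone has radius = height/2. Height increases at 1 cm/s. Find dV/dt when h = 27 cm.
729π/4 cm³/s

V = (1/3)π(h/2)²h = πh³/12
dV/dt = πh²/4 · 1
At h = 27: dV/dt = 729π/4 cm³/s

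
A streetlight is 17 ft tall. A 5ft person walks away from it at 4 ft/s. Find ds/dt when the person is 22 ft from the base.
5/3 ft/s

By similar triangles: 17/(x+s) = 5/s
Solving: s = 5x/12
ds/dt = 5/12 · dx/dt = 5/12 · 4 = 5/3 ft/s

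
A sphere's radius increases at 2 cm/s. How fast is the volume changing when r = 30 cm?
7200π cm³/s

V = (4/3)πr³
dV/dt = dV/dr · dr/dt = 4πr² · 2
At r = 30: dV/dt = 7200π cm³/s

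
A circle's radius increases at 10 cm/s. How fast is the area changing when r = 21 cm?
420π cm²/s

A = πr²
dA/dt = 2πr · dr/dt = 2π(21)(10) = 420π cm²/s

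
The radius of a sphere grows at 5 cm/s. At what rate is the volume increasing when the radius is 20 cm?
8000π cm³/s

V = (4/3)πr³
dV/dt = dV/dr · dr/dt = 4πr² · 5
At r = 20: dV/dt = 8000π cm³/s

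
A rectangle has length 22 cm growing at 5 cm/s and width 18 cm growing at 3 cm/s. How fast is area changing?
156 cm²/s

A = lw
dA/dt = w·dl/dt + l·dw/dt = 18·5 + 22·3 = 156 cm²/s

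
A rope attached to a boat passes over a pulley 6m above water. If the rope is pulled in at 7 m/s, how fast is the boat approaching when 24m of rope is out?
28√15/15 ≈ 7.23 m/s

rope² = x² + 6²
x = √(24² - 6²) = 6√15
dx/dt = (rope/x) · d(rope)/dt = (24/(6√15)) · (-7) = -28√15/15 m/s
The boat approaches at 28√15/15 ≈ 7.23 m/s.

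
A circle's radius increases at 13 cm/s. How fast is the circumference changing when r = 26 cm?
26π cm/s

C = 2πr
dC/dt = 2π · dr/dt = 2π · 13 = 26π cm/s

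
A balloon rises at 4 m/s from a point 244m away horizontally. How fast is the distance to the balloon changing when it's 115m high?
460√72761/72761 ≈ 1.705 m/s

z² = 244² + y²
z = √(244² + 115²) = √72761
dz/dt = y/z · dy/dt = 115/√72761 · 4 = 460√72761/72761 ≈ 1.705 m/s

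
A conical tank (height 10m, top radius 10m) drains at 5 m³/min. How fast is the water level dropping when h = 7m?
5/(49π) ≈ 0.03248 m/min

r/h = 10/10, so r = h
V = (1/3)πr²h = (1/3)π(h)²h = (1/3)πh³
dV/dh = πh²
dh/dt = (dV/dt)/(dV/dh) = -5/(π·7²) = -5/(49π) m/min
The level is dropping at 5/(49π) ≈ 0.03248 m/min.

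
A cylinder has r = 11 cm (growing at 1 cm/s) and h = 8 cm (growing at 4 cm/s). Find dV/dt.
660π cm³/s

V = πr²h
dV/dt = 2πrh·dr/dt + πr²·dh/dt
= 2π(11)(8)(1) + π(11)²(4)
= 660π cm³/s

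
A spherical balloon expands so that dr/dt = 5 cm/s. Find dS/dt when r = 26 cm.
1040π cm²/s

S = 4πr²
dS/dt = dS/dr · dr/dt = 8πr · 5
At r = 26: dS/dt = 1040π cm²/s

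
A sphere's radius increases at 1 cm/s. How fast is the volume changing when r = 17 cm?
1156π cm³/s

V = (4/3)πr³
dV/dt = dV/dr · dr/dt = 4πr² · 1
At r = 17: dV/dt = 1156π cm³/s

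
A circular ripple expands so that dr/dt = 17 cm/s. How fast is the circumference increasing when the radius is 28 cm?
34π cm/s

C = 2πr
dC/dt = 2π · dr/dt = 2π · 17 = 34π cm/s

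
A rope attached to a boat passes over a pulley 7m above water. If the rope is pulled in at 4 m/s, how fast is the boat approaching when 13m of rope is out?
13√30/15 ≈ 4.747 m/s

rope² = x² + 7²
x = √(13² - 7²) = 2√30
dx/dt = (rope/x) · d(rope)/dt = (13/(2√30)) · (-4) = -13√30/15 m/s
The boat approaches at 13√30/15 ≈ 4.747 m/s.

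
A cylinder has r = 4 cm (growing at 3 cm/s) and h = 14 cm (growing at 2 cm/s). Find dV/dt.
368π cm³/s

V = πr²h
dV/dt = 2πrh·dr/dt + πr²·dh/dt
= 2π(4)(14)(3) + π(4)²(2)
= 368π cm³/s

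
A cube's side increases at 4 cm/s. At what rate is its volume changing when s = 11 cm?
1452 cm³/s

V = s³
dV/dt = 3s² · ds/dt = 3·11²·4 = 1452 cm³/s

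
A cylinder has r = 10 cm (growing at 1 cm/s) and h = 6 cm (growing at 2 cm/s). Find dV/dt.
320π cm³/s

V = πr²h
dV/dt = 2πrh·dr/dt + πr²·dh/dt
= 2π(10)(6)(1) + π(10)²(2)
= 320π cm³/s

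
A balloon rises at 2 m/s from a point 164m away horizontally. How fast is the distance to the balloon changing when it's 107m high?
214√38345/38345 ≈ 1.093 m/s

z² = 164² + y²
z = √(164² + 107²) = √38345
dz/dt = y/z · dy/dt = 107/√38345 · 2 = 214√38345/38345 ≈ 1.093 m/s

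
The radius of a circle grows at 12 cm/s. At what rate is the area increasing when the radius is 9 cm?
216π cm²/s

A = πr²
dA/dt = 2πr · dr/dt = 2π(9)(12) = 216π cm²/s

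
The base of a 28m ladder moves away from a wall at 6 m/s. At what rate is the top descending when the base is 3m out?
18√31/155 ≈ 0.6466 m/s

x² + y² = 28²
2x·dx/dt + 2y·dy/dt = 0
dy/dt = -x/y · dx/dt = -3/(5√31) · 6 = -18√31/155 m/s
The top is descending at 18√31/155 ≈ 0.6466 m/s.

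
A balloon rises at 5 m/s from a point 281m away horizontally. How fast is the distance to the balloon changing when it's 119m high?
595√93122/93122 ≈ 1.95 m/s

z² = 281² + y²
z = √(281² + 119²) = √93122
dz/dt = y/z · dy/dt = 119/√93122 · 5 = 595√93122/93122 ≈ 1.95 m/s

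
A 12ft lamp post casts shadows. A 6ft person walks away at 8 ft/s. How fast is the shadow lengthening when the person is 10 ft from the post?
8 ft/s

By similar triangles: 12/(x+s) = 6/s
Solving: s = 6x/6
ds/dt = 6/6 · dx/dt = 1 · 8 = 8 ft/s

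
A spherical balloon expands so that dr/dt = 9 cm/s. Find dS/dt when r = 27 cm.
1944π cm²/s

S = 4πr²
dS/dt = dS/dr · dr/dt = 8πr · 9
At r = 27: dS/dt = 1944π cm²/s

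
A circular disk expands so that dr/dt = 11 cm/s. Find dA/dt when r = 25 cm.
550π cm²/s

A = πr²
dA/dt = 2πr · dr/dt = 2π(25)(11) = 550π cm²/s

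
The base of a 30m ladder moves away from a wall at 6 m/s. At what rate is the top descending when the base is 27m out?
54√19/19 ≈ 12.39 m/s

x² + y² = 30²
2x·dx/dt + 2y·dy/dt = 0
dy/dt = -x/y · dx/dt = -27/(3√19) · 6 = -54√19/19 m/s
The top is descending at 54√19/19 ≈ 12.39 m/s.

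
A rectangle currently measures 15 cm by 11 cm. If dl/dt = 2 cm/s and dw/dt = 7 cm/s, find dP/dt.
18 cm/s

P = 2(l + w)
dP/dt = 2(dl/dt + dw/dt) = 2(2 + 7) = 18 cm/s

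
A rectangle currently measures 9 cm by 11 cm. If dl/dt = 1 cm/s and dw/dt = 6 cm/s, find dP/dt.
14 cm/s

P = 2(l + w)
dP/dt = 2(dl/dt + dw/dt) = 2(1 + 6) = 14 cm/s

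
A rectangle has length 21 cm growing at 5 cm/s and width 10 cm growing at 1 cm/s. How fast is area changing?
71 cm²/s

A = lw
dA/dt = w·dl/dt + l·dw/dt = 10·5 + 21·1 = 71 cm²/s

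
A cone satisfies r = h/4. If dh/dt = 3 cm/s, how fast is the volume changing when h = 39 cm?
4563π/16 cm³/s

V = (1/3)π(h/4)²h = πh³/48
dV/dt = πh²/16 · 3
At h = 39: dV/dt = 4563π/16 cm³/s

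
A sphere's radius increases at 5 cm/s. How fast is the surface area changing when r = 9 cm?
360π cm²/s

S = 4πr²
dS/dt = dS/dr · dr/dt = 8πr · 5
At r = 9: dS/dt = 360π cm²/s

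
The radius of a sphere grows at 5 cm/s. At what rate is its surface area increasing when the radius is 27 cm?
1080π cm²/s

S = 4πr²
dS/dt = dS/dr · dr/dt = 8πr · 5
At r = 27: dS/dt = 1080π cm²/s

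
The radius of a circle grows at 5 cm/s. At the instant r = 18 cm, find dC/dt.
10π cm/s

C = 2πr
dC/dt = 2π · dr/dt = 2π · 5 = 10π cm/s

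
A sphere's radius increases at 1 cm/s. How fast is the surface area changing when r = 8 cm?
64π cm²/s

S = 4πr²
dS/dt = dS/dr · dr/dt = 8πr · 1
At r = 8: dS/dt = 64π cm²/s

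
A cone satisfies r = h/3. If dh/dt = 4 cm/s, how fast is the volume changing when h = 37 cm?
5476π/9 cm³/s

V = (1/3)π(h/3)²h = πh³/27
dV/dt = πh²/9 · 4
At h = 37: dV/dt = 5476π/9 cm³/s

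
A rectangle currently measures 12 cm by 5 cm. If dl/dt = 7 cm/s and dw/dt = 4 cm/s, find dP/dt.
22 cm/s

P = 2(l + w)
dP/dt = 2(dl/dt + dw/dt) = 2(7 + 4) = 22 cm/s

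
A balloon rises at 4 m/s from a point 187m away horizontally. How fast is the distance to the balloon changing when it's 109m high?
218√1874/4685 ≈ 2.014 m/s

z² = 187² + y²
z = √(187² + 109²) = 5√1874
dz/dt = y/z · dy/dt = 109/(5√1874) · 4 = 218√1874/4685 ≈ 2.014 m/s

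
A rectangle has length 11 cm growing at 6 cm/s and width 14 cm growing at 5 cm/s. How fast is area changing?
139 cm²/s

A = lw
dA/dt = w·dl/dt + l·dw/dt = 14·6 + 11·5 = 139 cm²/s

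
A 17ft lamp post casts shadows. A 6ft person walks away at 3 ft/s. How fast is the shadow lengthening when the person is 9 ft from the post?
18/11 ft/s

By similar triangles: 17/(x+s) = 6/s
Solving: s = 6x/11
ds/dt = 6/11 · dx/dt = 6/11 · 3 = 18/11 ft/s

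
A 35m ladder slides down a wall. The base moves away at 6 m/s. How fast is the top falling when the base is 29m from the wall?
29√6/8 ≈ 8.879 m/s

x² + y² = 35²
2x·dx/dt + 2y·dy/dt = 0
dy/dt = -x/y · dx/dt = -29/(8√6) · 6 = -29√6/8 m/s
The top is descending at 29√6/8 ≈ 8.879 m/s.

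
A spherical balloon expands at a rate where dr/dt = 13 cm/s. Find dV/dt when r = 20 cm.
20800π cm³/s

V = (4/3)πr³
dV/dt = dV/dr · dr/dt = 4πr² · 13
At r = 20: dV/dt = 20800π cm³/s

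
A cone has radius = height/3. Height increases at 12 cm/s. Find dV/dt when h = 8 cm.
256π/3 cm³/s

V = (1/3)π(h/3)²h = πh³/27
dV/dt = πh²/9 · 12
At h = 8: dV/dt = 256π/3 cm³/s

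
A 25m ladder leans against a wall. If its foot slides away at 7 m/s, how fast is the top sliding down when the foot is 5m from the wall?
7√6/12 ≈ 1.429 m/s

x² + y² = 25²
2x·dx/dt + 2y·dy/dt = 0
dy/dt = -x/y · dx/dt = -5/(10√6) · 7 = -7√6/12 m/s
The top is descending at 7√6/12 ≈ 1.429 m/s.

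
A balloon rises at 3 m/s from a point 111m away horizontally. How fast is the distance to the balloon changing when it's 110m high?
330√24421/24421 ≈ 2.112 m/s

z² = 111² + y²
z = √(111² + 110²) = √24421
dz/dt = y/z · dy/dt = 110/√24421 · 3 = 330√24421/24421 ≈ 2.112 m/s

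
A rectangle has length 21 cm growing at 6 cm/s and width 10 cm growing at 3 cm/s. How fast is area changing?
123 cm²/s

A = lw
dA/dt = w·dl/dt + l·dw/dt = 10·6 + 21·3 = 123 cm²/s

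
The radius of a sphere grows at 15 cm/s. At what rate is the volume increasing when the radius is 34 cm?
69360π cm³/s

V = (4/3)πr³
dV/dt = dV/dr · dr/dt = 4πr² · 15
At r = 34: dV/dt = 69360π cm³/s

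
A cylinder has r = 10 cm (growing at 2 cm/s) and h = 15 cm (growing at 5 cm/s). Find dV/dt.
1100π cm³/s

V = πr²h
dV/dt = 2πrh·dr/dt + πr²·dh/dt
= 2π(10)(15)(2) + π(10)²(5)
= 1100π cm³/s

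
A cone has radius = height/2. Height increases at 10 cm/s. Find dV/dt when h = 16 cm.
640π cm³/s

V = (1/3)π(h/2)²h = πh³/12
dV/dt = πh²/4 · 10
At h = 16: dV/dt = 640π cm³/s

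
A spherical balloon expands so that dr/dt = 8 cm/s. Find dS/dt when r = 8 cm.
512π cm²/s

S = 4πr²
dS/dt = dS/dr · dr/dt = 8πr · 8
At r = 8: dS/dt = 512π cm²/s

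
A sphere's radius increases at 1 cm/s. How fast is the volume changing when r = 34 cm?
4624π cm³/s

V = (4/3)πr³
dV/dt = dV/dr · dr/dt = 4πr² · 1
At r = 34: dV/dt = 4624π cm³/s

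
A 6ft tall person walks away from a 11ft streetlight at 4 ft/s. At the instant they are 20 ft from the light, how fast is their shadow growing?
24/5 ft/s

By similar triangles: 11/(x+s) = 6/s
Solving: s = 6x/5
ds/dt = 6/5 · dx/dt = 6/5 · 4 = 24/5 ft/s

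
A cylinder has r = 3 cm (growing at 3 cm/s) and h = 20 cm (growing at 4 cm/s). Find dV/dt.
396π cm³/s

V = πr²h
dV/dt = 2πrh·dr/dt + πr²·dh/dt
= 2π(3)(20)(3) + π(3)²(4)
= 396π cm³/s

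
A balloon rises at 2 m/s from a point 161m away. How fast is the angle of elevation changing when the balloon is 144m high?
0.006901 rad/s

tan(θ) = y/161
sec²(θ) · dθ/dt = (1/161) · dy/dt
dθ/dt = cos²(θ)/161 · 2 = 161/(161² + 144²) · 2
dθ/dt = 0.006901 rad/s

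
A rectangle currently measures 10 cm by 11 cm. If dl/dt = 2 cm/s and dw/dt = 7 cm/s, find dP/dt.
18 cm/s

P = 2(l + w)
dP/dt = 2(dl/dt + dw/dt) = 2(2 + 7) = 18 cm/s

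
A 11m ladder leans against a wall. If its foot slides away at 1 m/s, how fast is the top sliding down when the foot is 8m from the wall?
8√57/57 ≈ 1.06 m/s

x² + y² = 11²
2x·dx/dt + 2y·dy/dt = 0
dy/dt = -x/y · dx/dt = -8/√57 · 1 = -8√57/57 m/s
The top is descending at 8√57/57 ≈ 1.06 m/s.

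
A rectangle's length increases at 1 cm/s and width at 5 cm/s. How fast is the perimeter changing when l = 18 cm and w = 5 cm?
12 cm/s

P = 2(l + w)
dP/dt = 2(dl/dt + dw/dt) = 2(1 + 5) = 12 cm/s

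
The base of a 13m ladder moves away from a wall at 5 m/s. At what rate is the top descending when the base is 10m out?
50√69/69 ≈ 6.019 m/s

x² + y² = 13²
2x·dx/dt + 2y·dy/dt = 0
dy/dt = -x/y · dx/dt = -10/√69 · 5 = -50√69/69 m/s
The top is descending at 50√69/69 ≈ 6.019 m/s.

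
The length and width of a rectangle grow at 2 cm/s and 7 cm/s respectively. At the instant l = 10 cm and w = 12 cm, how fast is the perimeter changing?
18 cm/s

P = 2(l + w)
dP/dt = 2(dl/dt + dw/dt) = 2(2 + 7) = 18 cm/s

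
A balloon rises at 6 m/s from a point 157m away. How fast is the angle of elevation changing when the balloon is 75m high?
0.031116 rad/s

tan(θ) = y/157
sec²(θ) · dθ/dt = (1/157) · dy/dt
dθ/dt = cos²(θ)/157 · 6 = 157/(157² + 75²) · 6
dθ/dt = 0.031116 rad/s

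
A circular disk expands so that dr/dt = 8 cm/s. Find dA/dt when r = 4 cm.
64π cm²/s

A = πr²
dA/dt = 2πr · dr/dt = 2π(4)(8) = 64π cm²/s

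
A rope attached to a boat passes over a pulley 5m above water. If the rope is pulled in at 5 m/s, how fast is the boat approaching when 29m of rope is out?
145√51/204 ≈ 5.076 m/s

rope² = x² + 5²
x = √(29² - 5²) = 4√51
dx/dt = (rope/x) · d(rope)/dt = (29/(4√51)) · (-5) = -145√51/204 m/s
The boat approaches at 145√51/204 ≈ 5.076 m/s.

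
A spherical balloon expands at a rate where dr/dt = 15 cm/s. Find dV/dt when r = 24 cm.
34560π cm³/s

V = (4/3)πr³
dV/dt = dV/dr · dr/dt = 4πr² · 15
At r = 24: dV/dt = 34560π cm³/s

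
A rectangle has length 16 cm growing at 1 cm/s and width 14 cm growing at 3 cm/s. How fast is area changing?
62 cm²/s

A = lw
dA/dt = w·dl/dt + l·dw/dt = 14·1 + 16·3 = 62 cm²/s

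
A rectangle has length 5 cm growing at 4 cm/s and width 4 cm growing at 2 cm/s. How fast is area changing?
26 cm²/s

A = lw
dA/dt = w·dl/dt + l·dw/dt = 4·4 + 5·2 = 26 cm²/s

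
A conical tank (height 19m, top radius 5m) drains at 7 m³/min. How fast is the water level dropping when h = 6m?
2527/(900π) ≈ 0.8937 m/min

r/h = 5/19, so r = (5/19)h
V = (1/3)πr²h = (1/3)π((5/19)h)²h = (25/1083)πh³
dV/dh = (25/361)πh²
dh/dt = (dV/dt)/(dV/dh) = -7/((25/361)π·6²) = -2527/(900π) m/min
The level is dropping at 2527/(900π) ≈ 0.8937 m/min.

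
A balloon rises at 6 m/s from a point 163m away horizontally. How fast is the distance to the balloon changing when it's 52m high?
312√29273/29273 ≈ 1.824 m/s

z² = 163² + y²
z = √(163² + 52²) = √29273
dz/dt = y/z · dy/dt = 52/√29273 · 6 = 312√29273/29273 ≈ 1.824 m/s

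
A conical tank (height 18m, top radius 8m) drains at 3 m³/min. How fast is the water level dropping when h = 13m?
243/(2704π) ≈ 0.02861 m/min

r/h = 8/18, so r = (4/9)h
V = (1/3)πr²h = (1/3)π((4/9)h)²h = (16/243)πh³
dV/dh = (16/81)πh²
dh/dt = (dV/dt)/(dV/dh) = -3/((16/81)π·13²) = -243/(2704π) m/min
The level is dropping at 243/(2704π) ≈ 0.02861 m/min.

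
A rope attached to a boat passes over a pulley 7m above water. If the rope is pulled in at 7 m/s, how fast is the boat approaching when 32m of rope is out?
224√39/195 ≈ 7.174 m/s

rope² = x² + 7²
x = √(32² - 7²) = 5√39
dx/dt = (rope/x) · d(rope)/dt = (32/(5√39)) · (-7) = -224√39/195 m/s
The boat approaches at 224√39/195 ≈ 7.174 m/s.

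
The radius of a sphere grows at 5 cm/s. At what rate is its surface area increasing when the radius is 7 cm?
280π cm²/s

S = 4πr²
dS/dt = dS/dr · dr/dt = 8πr · 5
At r = 7: dS/dt = 280π cm²/s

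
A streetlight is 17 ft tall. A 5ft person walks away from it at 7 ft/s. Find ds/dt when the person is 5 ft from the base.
35/12 ft/s

By similar triangles: 17/(x+s) = 5/s
Solving: s = 5x/12
ds/dt = 5/12 · dx/dt = 5/12 · 7 = 35/12 ft/s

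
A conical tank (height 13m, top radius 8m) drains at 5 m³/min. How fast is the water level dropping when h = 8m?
845/(4096π) ≈ 0.06567 m/min

r/h = 8/13, so r = (8/13)h
V = (1/3)πr²h = (1/3)π((8/13)h)²h = (64/507)πh³
dV/dh = (64/169)πh²
dh/dt = (dV/dt)/(dV/dh) = -5/((64/169)π·8²) = -845/(4096π) m/min
The level is dropping at 845/(4096π) ≈ 0.06567 m/min.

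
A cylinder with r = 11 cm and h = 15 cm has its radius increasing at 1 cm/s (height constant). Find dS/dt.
74π cm²/s

S = 2πrh + 2πr² (lateral + bases)
dS/dt = (2πh + 4πr)·dr/dt = (2π·15 + 4π·11)·1
= 74π cm²/s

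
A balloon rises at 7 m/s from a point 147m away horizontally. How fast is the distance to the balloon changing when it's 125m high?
875√37234/37234 ≈ 4.535 m/s

z² = 147² + y²
z = √(147² + 125²) = √37234
dz/dt = y/z · dy/dt = 125/√37234 · 7 = 875√37234/37234 ≈ 4.535 m/s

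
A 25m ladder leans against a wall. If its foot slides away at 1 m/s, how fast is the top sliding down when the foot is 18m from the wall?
18√301/301 ≈ 1.038 m/s

x² + y² = 25²
2x·dx/dt + 2y·dy/dt = 0
dy/dt = -x/y · dx/dt = -18/√301 · 1 = -18√301/301 m/s
The top is descending at 18√301/301 ≈ 1.038 m/s.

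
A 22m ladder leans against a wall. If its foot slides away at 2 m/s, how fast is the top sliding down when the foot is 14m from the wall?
7√2/6 ≈ 1.65 m/s

x² + y² = 22²
2x·dx/dt + 2y·dy/dt = 0
dy/dt = -x/y · dx/dt = -14/(12√2) · 2 = -7√2/6 m/s
The top is descending at 7√2/6 ≈ 1.65 m/s.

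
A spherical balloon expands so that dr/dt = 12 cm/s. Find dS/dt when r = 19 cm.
1824π cm²/s

S = 4πr²
dS/dt = dS/dr · dr/dt = 8πr · 12
At r = 19: dS/dt = 1824π cm²/s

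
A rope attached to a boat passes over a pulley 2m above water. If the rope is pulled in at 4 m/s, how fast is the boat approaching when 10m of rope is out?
5√6/3 ≈ 4.082 m/s

rope² = x² + 2²
x = √(10² - 2²) = 4√6
dx/dt = (rope/x) · d(rope)/dt = (10/(4√6)) · (-4) = -5√6/3 m/s
The boat approaches at 5√6/3 ≈ 4.082 m/s.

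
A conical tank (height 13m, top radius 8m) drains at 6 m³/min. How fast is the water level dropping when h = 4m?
507/(512π) ≈ 0.3152 m/min

r/h = 8/13, so r = (8/13)h
V = (1/3)πr²h = (1/3)π((8/13)h)²h = (64/507)πh³
dV/dh = (64/169)πh²
dh/dt = (dV/dt)/(dV/dh) = -6/((64/169)π·4²) = -507/(512π) m/min
The level is dropping at 507/(512π) ≈ 0.3152 m/min.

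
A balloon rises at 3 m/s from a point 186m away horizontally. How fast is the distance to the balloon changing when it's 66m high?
33√1082/1082 ≈ 1.003 m/s

z² = 186² + y²
z = √(186² + 66²) = 6√1082
dz/dt = y/z · dy/dt = 66/(6√1082) · 3 = 33√1082/1082 ≈ 1.003 m/s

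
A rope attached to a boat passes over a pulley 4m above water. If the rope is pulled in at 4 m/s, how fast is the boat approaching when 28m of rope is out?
7√3/3 ≈ 4.041 m/s

rope² = x² + 4²
x = √(28² - 4²) = 16√3
dx/dt = (rope/x) · d(rope)/dt = (28/(16√3)) · (-4) = -7√3/3 m/s
The boat approaches at 7√3/3 ≈ 4.041 m/s.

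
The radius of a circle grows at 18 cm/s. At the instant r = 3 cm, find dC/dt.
36π cm/s

C = 2πr
dC/dt = 2π · dr/dt = 2π · 18 = 36π cm/s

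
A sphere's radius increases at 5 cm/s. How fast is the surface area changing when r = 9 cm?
360π cm²/s

S = 4πr²
dS/dt = dS/dr · dr/dt = 8πr · 5
At r = 9: dS/dt = 360π cm²/s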